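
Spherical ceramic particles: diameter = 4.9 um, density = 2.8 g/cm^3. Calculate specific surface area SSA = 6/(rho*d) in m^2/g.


SSA = 6 / (2.8 * 4.9) = 0.437 m^2/g

0.437


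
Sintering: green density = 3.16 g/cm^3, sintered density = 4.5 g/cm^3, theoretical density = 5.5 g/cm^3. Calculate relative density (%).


Relative = 4.5 / 5.5 * 100 = 81.8%

81.8


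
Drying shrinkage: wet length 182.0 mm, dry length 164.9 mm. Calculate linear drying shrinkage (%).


DS = (182.0 - 164.9) / 182.0 * 100 = 9.4%

9.4


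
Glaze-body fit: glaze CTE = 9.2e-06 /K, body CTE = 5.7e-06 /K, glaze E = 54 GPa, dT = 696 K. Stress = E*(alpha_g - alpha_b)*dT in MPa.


Stress = 54*1000*(9.2e-06 - 5.7e-06)*696 = 131.5 MPa

131.5


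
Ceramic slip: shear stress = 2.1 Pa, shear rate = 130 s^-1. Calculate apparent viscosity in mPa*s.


eta = tau/gamma * 1000 = 2.1/130 * 1000 = 16.2 mPa*s

16.2


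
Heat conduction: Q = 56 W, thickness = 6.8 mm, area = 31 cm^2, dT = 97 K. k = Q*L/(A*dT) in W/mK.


k = 56*6.8/1000/(31/10000*97) = 1.27 W/mK

1.27


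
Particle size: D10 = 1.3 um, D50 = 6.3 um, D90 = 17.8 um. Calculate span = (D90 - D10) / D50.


Span = (17.8 - 1.3) / 6.3 = 16.5 / 6.3 = 2.619

2.619


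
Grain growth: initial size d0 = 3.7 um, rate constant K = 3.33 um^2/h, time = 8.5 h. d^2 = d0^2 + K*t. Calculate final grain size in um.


d^2 = 3.7^2 + 3.33*8.5 = 41.995
d = sqrt(41.995) = 6.48 um

6.48


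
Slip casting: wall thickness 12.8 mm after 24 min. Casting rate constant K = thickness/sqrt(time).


K = 12.8 / sqrt(24) = 12.8 / 4.899 = 2.613 mm/min^0.5

2.613


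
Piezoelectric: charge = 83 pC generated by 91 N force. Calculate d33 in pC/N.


d33 = 83 / 91 = 0.9 pC/N

0.9


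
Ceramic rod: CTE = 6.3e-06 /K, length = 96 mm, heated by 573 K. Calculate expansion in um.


dL = 6.3e-06 * 96 * 573 * 1000 = 346.55 um

346.55


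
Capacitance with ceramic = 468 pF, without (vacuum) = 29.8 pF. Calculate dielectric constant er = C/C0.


er = 468 / 29.8 = 15.7

15.7


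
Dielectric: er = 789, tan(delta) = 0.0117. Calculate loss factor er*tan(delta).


Loss = 789 * 0.0117 = 9.231

9.231


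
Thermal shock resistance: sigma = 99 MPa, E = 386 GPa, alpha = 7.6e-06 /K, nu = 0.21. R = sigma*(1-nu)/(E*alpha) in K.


R = 99*(1-0.21)/(386*1000*7.6e-06) = 27 K

27


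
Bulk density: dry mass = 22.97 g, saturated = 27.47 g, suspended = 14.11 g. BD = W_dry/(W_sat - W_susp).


BD = 22.97 / (27.47 - 14.11) = 22.97 / 13.36 = 1.719 g/cm^3

1.719


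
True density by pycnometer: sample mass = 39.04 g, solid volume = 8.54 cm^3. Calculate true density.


TD = 39.04 / 8.54 = 4.571 g/cm^3

4.571


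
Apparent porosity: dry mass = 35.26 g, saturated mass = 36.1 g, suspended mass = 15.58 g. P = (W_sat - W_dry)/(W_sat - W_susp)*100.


P = (36.1 - 35.26) / (36.1 - 15.58) * 100 = 0.84 / 20.52 * 100 = 4.1%

4.1


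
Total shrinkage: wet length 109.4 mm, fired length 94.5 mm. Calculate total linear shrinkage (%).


TS = (109.4 - 94.5) / 109.4 * 100 = 13.62%

13.62


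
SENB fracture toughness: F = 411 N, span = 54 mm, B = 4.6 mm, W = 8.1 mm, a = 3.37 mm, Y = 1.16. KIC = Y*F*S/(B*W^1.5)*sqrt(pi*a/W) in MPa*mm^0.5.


KIC = 1.16*411*54/(4.6*8.1^1.5)*sqrt(pi*3.37/8.1) = 277.56

277.56


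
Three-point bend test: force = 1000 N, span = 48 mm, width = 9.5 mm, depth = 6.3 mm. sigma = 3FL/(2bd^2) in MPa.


sigma = 3*1000*48/(2*9.5*6.3^2) = 191.0 MPa

191.0


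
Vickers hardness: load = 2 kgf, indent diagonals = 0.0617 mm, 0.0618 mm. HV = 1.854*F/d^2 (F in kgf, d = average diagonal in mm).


d_avg = (0.0617+0.0618)/2 = 0.06175 mm
HV = 1.854*2/0.06175^2 = 972

972


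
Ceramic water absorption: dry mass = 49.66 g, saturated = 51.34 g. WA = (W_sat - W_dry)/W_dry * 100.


WA = (51.34 - 49.66) / 49.66 * 100 = 3.38%

3.38


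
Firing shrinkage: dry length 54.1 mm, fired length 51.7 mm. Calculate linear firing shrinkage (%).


FS = (54.1 - 51.7) / 54.1 * 100 = 4.44%

4.44


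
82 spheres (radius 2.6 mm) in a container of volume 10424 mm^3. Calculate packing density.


V_sphere = 4/3*pi*2.6^3 = 73.6222 mm^3
Total V = 82*73.6222 = 6037.0204 mm^3
PD = 6037.0204 / 10424 = 0.579

0.579


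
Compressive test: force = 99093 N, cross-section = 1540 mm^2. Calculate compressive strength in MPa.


CS = 99093 / 1540 = 64.3 MPa

64.3


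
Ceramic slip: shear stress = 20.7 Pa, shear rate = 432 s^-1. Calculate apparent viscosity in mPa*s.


eta = tau/gamma * 1000 = 20.7/432 * 1000 = 47.9 mPa*s

47.9


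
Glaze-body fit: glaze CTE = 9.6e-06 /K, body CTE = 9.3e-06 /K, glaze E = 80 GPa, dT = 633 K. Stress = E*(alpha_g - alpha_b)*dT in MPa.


Stress = 80*1000*(9.6e-06 - 9.3e-06)*633 = 15.2 MPa

15.2


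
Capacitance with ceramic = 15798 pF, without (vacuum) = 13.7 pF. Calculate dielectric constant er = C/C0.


er = 15798 / 13.7 = 1153.14

1153.14


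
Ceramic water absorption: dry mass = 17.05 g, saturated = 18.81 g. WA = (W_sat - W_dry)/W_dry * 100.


WA = (18.81 - 17.05) / 17.05 * 100 = 10.32%

10.32


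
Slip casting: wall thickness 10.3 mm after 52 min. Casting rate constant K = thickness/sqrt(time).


K = 10.3 / sqrt(52) = 10.3 / 7.2111 = 1.428 mm/min^0.5

1.428


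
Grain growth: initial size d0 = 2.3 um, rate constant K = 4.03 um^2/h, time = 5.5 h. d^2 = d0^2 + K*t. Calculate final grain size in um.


d^2 = 2.3^2 + 4.03*5.5 = 27.455
d = sqrt(27.455) = 5.24 um

5.24


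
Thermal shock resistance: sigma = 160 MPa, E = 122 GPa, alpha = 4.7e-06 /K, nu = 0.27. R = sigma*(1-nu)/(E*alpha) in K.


R = 160*(1-0.27)/(122*1000*4.7e-06) = 204 K

204


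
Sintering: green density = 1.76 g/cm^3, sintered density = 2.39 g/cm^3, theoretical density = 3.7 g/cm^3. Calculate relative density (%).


Relative = 2.39 / 3.7 * 100 = 64.6%

64.6


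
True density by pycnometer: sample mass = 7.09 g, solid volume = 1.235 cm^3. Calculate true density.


TD = 7.09 / 1.235 = 5.741 g/cm^3

5.741


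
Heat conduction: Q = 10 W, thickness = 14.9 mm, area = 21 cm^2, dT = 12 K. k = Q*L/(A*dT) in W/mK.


k = 10*14.9/1000/(21/10000*12) = 5.91 W/mK

5.91


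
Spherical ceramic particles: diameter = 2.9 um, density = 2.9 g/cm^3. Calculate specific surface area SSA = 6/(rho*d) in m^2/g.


SSA = 6 / (2.9 * 2.9) = 0.713 m^2/g

0.713


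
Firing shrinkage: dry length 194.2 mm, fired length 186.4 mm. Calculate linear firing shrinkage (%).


FS = (194.2 - 186.4) / 194.2 * 100 = 4.02%

4.02


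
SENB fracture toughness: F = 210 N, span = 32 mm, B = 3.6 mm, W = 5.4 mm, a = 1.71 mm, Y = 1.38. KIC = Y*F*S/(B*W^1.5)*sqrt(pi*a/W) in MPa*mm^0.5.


KIC = 1.38*210*32/(3.6*5.4^1.5)*sqrt(pi*1.71/5.4) = 204.75

204.75


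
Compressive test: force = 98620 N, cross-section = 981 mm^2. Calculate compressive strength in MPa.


CS = 98620 / 981 = 100.5 MPa

100.5


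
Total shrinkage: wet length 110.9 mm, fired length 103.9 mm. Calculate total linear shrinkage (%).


TS = (110.9 - 103.9) / 110.9 * 100 = 6.31%

6.31


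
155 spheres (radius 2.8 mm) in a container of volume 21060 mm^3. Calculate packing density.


V_sphere = 4/3*pi*2.8^3 = 91.9523 mm^3
Total V = 155*91.9523 = 14252.6065 mm^3
PD = 14252.6065 / 21060 = 0.677

0.677


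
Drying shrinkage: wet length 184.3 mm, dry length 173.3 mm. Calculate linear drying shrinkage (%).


DS = (184.3 - 173.3) / 184.3 * 100 = 5.97%

5.97


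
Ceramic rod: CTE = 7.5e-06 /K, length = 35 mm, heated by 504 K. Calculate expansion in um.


dL = 7.5e-06 * 35 * 504 * 1000 = 132.3 um

132.3


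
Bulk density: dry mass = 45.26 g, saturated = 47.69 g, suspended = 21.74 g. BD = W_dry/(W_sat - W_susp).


BD = 45.26 / (47.69 - 21.74) = 45.26 / 25.95 = 1.744 g/cm^3

1.744


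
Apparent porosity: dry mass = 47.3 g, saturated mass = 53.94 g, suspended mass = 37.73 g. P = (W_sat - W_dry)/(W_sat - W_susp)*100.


P = (53.94 - 47.3) / (53.94 - 37.73) * 100 = 6.64 / 16.21 * 100 = 41.0%

41.0


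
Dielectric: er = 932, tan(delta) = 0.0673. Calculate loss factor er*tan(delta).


Loss = 932 * 0.0673 = 62.724

62.724


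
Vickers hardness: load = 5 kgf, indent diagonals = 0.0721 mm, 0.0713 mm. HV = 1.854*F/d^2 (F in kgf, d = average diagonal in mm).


d_avg = (0.0721+0.0713)/2 = 0.0717 mm
HV = 1.854*5/0.0717^2 = 1803

1803


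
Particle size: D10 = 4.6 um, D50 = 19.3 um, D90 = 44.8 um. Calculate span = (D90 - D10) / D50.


Span = (44.8 - 4.6) / 19.3 = 40.2 / 19.3 = 2.083

2.083


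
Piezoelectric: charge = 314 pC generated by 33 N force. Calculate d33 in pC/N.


d33 = 314 / 33 = 9.5 pC/N

9.5


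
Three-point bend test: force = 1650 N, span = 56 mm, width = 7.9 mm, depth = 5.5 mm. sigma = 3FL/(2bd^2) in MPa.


sigma = 3*1650*56/(2*7.9*5.5^2) = 580.0 MPa

580.0


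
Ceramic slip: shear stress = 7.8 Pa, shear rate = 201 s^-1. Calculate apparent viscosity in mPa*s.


eta = tau/gamma * 1000 = 7.8/201 * 1000 = 38.8 mPa*s

38.8


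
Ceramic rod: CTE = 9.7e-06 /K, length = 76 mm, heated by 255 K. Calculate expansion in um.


dL = 9.7e-06 * 76 * 255 * 1000 = 187.986 um

187.986


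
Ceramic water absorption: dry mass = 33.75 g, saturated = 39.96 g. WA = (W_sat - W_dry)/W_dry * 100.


WA = (39.96 - 33.75) / 33.75 * 100 = 18.4%

18.4


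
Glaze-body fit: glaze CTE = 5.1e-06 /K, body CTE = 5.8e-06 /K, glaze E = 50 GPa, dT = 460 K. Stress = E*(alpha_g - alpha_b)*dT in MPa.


Stress = 50*1000*(5.1e-06 - 5.8e-06)*460 = -16.1 MPa

-16.1


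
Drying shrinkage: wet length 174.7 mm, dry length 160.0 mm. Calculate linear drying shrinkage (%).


DS = (174.7 - 160.0) / 174.7 * 100 = 8.41%

8.41


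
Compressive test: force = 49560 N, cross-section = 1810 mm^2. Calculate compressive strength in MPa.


CS = 49560 / 1810 = 27.4 MPa

27.4


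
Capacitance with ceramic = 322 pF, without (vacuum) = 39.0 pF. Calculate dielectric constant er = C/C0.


er = 322 / 39.0 = 8.26

8.26


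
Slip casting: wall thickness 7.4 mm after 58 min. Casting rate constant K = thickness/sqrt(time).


K = 7.4 / sqrt(58) = 7.4 / 7.6158 = 0.972 mm/min^0.5

0.972


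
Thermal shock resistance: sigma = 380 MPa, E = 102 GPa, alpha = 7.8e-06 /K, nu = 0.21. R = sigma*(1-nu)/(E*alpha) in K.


R = 380*(1-0.21)/(102*1000*7.8e-06) = 377 K

377


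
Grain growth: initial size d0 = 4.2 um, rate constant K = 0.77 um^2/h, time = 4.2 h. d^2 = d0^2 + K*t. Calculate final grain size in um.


d^2 = 4.2^2 + 0.77*4.2 = 20.874
d = sqrt(20.874) = 4.57 um

4.57


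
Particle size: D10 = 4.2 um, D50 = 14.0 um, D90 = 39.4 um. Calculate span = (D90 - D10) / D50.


Span = (39.4 - 4.2) / 14.0 = 35.2 / 14.0 = 2.514

2.514


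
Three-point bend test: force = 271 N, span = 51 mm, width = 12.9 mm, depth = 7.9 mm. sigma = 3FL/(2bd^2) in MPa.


sigma = 3*271*51/(2*12.9*7.9^2) = 25.8 MPa

25.8


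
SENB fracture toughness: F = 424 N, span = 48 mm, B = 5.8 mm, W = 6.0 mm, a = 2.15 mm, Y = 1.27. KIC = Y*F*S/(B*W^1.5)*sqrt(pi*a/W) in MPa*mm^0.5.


KIC = 1.27*424*48/(5.8*6.0^1.5)*sqrt(pi*2.15/6.0) = 321.72

321.72


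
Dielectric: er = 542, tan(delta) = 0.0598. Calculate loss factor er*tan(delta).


Loss = 542 * 0.0598 = 32.412

32.412


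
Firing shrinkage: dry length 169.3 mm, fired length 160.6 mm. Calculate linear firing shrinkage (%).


FS = (169.3 - 160.6) / 169.3 * 100 = 5.14%

5.14


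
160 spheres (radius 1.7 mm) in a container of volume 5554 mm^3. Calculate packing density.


V_sphere = 4/3*pi*1.7^3 = 20.5795 mm^3
Total V = 160*20.5795 = 3292.72 mm^3
PD = 3292.72 / 5554 = 0.593

0.593


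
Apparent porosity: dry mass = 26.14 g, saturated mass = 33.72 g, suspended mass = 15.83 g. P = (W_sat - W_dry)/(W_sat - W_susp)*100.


P = (33.72 - 26.14) / (33.72 - 15.83) * 100 = 7.58 / 17.89 * 100 = 42.4%

42.4


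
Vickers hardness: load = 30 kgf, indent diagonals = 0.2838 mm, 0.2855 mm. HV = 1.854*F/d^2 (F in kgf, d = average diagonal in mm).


d_avg = (0.2838+0.2855)/2 = 0.28465 mm
HV = 1.854*30/0.28465^2 = 686

686


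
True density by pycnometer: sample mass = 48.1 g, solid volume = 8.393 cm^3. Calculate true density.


TD = 48.1 / 8.393 = 5.731 g/cm^3

5.731


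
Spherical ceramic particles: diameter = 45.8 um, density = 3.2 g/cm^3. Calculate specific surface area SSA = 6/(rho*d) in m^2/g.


SSA = 6 / (3.2 * 45.8) = 0.041 m^2/g

0.041


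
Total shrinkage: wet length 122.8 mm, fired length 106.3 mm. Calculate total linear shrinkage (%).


TS = (122.8 - 106.3) / 122.8 * 100 = 13.44%

13.44


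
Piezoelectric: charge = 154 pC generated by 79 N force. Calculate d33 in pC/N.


d33 = 154 / 79 = 1.9 pC/N

1.9


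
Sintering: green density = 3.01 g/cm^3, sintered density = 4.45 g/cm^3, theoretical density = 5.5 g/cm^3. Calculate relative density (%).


Relative = 4.45 / 5.5 * 100 = 80.9%

80.9


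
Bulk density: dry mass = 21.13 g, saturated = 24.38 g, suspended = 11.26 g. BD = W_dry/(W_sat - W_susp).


BD = 21.13 / (24.38 - 11.26) = 21.13 / 13.12 = 1.611 g/cm^3

1.611


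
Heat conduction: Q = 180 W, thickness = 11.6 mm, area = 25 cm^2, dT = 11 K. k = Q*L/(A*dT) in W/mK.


k = 180*11.6/1000/(25/10000*11) = 75.93 W/mK

75.93


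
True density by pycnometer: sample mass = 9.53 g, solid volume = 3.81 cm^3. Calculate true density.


TD = 9.53 / 3.81 = 2.501 g/cm^3

2.501


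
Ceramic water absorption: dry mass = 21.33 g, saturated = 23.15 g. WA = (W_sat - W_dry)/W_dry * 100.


WA = (23.15 - 21.33) / 21.33 * 100 = 8.53%

8.53


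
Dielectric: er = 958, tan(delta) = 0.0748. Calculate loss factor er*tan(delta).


Loss = 958 * 0.0748 = 71.658

71.658


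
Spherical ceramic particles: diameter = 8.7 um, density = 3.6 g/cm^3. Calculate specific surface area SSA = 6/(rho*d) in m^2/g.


SSA = 6 / (3.6 * 8.7) = 0.192 m^2/g

0.192


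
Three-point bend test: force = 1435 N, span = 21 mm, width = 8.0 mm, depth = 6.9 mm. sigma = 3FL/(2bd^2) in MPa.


sigma = 3*1435*21/(2*8.0*6.9^2) = 118.7 MPa

118.7


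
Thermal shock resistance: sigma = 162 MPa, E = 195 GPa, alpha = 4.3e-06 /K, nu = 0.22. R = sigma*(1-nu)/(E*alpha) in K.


R = 162*(1-0.22)/(195*1000*4.3e-06) = 151 K

151


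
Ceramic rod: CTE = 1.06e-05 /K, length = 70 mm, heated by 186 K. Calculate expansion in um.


dL = 1.06e-05 * 70 * 186 * 1000 = 138.012 um

138.012


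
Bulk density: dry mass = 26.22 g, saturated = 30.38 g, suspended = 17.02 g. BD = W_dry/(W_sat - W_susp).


BD = 26.22 / (30.38 - 17.02) = 26.22 / 13.36 = 1.963 g/cm^3

1.963


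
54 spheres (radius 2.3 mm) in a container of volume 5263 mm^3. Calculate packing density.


V_sphere = 4/3*pi*2.3^3 = 50.965 mm^3
Total V = 54*50.965 = 2752.11 mm^3
PD = 2752.11 / 5263 = 0.523

0.523


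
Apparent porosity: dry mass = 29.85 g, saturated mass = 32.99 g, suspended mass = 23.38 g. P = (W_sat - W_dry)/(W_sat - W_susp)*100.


P = (32.99 - 29.85) / (32.99 - 23.38) * 100 = 3.14 / 9.61 * 100 = 32.7%

32.7


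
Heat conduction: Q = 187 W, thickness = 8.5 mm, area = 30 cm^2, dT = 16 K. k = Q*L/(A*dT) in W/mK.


k = 187*8.5/1000/(30/10000*16) = 33.11 W/mK

33.11


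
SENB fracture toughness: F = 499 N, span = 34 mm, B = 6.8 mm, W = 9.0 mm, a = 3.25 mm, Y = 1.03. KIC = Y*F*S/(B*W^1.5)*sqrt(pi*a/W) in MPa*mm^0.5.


KIC = 1.03*499*34/(6.8*9.0^1.5)*sqrt(pi*3.25/9.0) = 101.38

101.38


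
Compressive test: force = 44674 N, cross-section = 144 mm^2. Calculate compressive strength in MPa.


CS = 44674 / 144 = 310.2 MPa

310.2


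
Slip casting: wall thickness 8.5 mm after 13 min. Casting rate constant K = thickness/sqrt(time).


K = 8.5 / sqrt(13) = 8.5 / 3.6056 = 2.357 mm/min^0.5

2.357


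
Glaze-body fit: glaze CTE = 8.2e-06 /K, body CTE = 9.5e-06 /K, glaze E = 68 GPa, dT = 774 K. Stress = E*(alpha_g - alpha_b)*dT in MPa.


Stress = 68*1000*(8.2e-06 - 9.5e-06)*774 = -68.4 MPa

-68.4


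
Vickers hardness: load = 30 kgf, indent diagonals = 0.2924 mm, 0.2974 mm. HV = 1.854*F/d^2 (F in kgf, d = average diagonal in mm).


d_avg = (0.2924+0.2974)/2 = 0.2949 mm
HV = 1.854*30/0.2949^2 = 640

640


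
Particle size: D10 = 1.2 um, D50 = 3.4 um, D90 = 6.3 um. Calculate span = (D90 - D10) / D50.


Span = (6.3 - 1.2) / 3.4 = 5.1 / 3.4 = 1.5

1.5


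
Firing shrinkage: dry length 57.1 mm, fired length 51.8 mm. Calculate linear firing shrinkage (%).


FS = (57.1 - 51.8) / 57.1 * 100 = 9.28%

9.28


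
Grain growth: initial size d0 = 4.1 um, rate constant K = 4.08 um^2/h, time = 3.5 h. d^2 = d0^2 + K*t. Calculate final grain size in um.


d^2 = 4.1^2 + 4.08*3.5 = 31.09
d = sqrt(31.09) = 5.58 um

5.58


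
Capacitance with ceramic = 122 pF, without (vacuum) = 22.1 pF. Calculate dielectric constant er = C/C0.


er = 122 / 22.1 = 5.52

5.52


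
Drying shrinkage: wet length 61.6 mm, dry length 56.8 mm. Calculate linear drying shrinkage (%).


DS = (61.6 - 56.8) / 61.6 * 100 = 7.79%

7.79


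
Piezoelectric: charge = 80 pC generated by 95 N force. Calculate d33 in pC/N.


d33 = 80 / 95 = 0.8 pC/N

0.8


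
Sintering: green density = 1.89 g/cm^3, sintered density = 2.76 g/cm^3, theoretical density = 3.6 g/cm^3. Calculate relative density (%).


Relative = 2.76 / 3.6 * 100 = 76.7%

76.7


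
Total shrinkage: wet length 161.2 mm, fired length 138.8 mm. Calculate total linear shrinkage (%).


TS = (161.2 - 138.8) / 161.2 * 100 = 13.9%

13.9


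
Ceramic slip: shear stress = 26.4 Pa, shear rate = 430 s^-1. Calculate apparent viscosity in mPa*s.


eta = tau/gamma * 1000 = 26.4/430 * 1000 = 61.4 mPa*s

61.4


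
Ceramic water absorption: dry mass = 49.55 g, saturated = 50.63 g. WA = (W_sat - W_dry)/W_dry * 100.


WA = (50.63 - 49.55) / 49.55 * 100 = 2.18%

2.18


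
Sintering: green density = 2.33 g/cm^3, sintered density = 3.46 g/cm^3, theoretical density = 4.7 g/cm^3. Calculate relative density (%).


Relative = 3.46 / 4.7 * 100 = 73.6%

73.6


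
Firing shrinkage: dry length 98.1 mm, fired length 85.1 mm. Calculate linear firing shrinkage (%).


FS = (98.1 - 85.1) / 98.1 * 100 = 13.25%

13.25


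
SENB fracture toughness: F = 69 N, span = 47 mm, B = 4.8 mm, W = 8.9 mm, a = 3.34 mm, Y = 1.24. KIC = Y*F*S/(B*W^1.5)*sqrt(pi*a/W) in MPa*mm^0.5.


KIC = 1.24*69*47/(4.8*8.9^1.5)*sqrt(pi*3.34/8.9) = 34.26

34.26


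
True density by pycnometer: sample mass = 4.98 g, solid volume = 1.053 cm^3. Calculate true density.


TD = 4.98 / 1.053 = 4.729 g/cm^3

4.729


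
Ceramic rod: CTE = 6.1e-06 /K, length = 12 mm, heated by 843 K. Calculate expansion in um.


dL = 6.1e-06 * 12 * 843 * 1000 = 61.708 um

61.708


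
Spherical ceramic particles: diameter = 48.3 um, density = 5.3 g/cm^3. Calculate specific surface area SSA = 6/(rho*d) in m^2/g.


SSA = 6 / (5.3 * 48.3) = 0.023 m^2/g

0.023


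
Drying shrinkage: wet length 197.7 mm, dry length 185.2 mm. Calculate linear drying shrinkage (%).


DS = (197.7 - 185.2) / 197.7 * 100 = 6.32%

6.32


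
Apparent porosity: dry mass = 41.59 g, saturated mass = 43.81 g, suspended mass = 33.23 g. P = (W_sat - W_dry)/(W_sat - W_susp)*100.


P = (43.81 - 41.59) / (43.81 - 33.23) * 100 = 2.22 / 10.58 * 100 = 21.0%

21.0


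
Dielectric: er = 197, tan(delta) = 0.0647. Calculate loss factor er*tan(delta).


Loss = 197 * 0.0647 = 12.746

12.746


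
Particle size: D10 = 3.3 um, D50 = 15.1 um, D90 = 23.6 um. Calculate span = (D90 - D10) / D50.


Span = (23.6 - 3.3) / 15.1 = 20.3 / 15.1 = 1.344

1.344


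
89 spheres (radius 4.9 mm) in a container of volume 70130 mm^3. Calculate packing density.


V_sphere = 4/3*pi*4.9^3 = 492.807 mm^3
Total V = 89*492.807 = 43859.823 mm^3
PD = 43859.823 / 70130 = 0.625

0.625


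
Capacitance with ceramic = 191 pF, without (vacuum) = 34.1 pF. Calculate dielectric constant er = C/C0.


er = 191 / 34.1 = 5.6

5.6


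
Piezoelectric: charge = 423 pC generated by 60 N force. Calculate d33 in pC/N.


d33 = 423 / 60 = 7.1 pC/N

7.1


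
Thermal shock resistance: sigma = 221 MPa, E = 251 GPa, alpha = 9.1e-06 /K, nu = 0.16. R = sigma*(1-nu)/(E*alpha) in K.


R = 221*(1-0.16)/(251*1000*9.1e-06) = 81 K

81


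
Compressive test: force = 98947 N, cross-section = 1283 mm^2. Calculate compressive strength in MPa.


CS = 98947 / 1283 = 77.1 MPa

77.1


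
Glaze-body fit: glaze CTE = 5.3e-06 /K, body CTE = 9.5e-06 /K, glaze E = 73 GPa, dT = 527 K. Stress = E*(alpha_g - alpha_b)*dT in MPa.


Stress = 73*1000*(5.3e-06 - 9.5e-06)*527 = -161.6 MPa

-161.6


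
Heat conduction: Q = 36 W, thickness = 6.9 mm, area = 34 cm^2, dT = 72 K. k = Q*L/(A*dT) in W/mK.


k = 36*6.9/1000/(34/10000*72) = 1.01 W/mK

1.01


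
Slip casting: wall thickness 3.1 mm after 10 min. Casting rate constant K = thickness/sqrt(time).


K = 3.1 / sqrt(10) = 3.1 / 3.1623 = 0.98 mm/min^0.5

0.98


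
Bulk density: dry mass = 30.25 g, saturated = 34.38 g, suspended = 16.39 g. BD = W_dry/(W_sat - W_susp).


BD = 30.25 / (34.38 - 16.39) = 30.25 / 17.99 = 1.681 g/cm^3

1.681


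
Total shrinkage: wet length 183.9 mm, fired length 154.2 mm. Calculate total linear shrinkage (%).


TS = (183.9 - 154.2) / 183.9 * 100 = 16.15%

16.15


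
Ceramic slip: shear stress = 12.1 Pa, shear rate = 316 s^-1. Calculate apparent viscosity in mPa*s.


eta = tau/gamma * 1000 = 12.1/316 * 1000 = 38.3 mPa*s

38.3


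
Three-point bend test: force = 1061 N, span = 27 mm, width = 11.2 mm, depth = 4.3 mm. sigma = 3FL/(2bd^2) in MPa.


sigma = 3*1061*27/(2*11.2*4.3^2) = 207.5 MPa

207.5


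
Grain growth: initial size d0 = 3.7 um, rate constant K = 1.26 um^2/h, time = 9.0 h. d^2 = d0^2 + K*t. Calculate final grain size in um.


d^2 = 3.7^2 + 1.26*9.0 = 25.03
d = sqrt(25.03) = 5.0 um

5.0


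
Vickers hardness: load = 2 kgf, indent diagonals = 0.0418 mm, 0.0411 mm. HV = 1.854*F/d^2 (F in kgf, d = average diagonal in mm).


d_avg = (0.0418+0.0411)/2 = 0.04145 mm
HV = 1.854*2/0.04145^2 = 2158

2158


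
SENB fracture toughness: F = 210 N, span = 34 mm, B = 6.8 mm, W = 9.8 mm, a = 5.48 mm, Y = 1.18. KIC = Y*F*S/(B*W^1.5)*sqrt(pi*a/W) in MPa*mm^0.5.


KIC = 1.18*210*34/(6.8*9.8^1.5)*sqrt(pi*5.48/9.8) = 53.53

53.53


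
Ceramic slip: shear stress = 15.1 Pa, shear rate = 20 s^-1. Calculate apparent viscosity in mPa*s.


eta = tau/gamma * 1000 = 15.1/20 * 1000 = 755.0 mPa*s

755.0


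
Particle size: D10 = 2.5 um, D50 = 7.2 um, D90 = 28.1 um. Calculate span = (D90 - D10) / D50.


Span = (28.1 - 2.5) / 7.2 = 25.6 / 7.2 = 3.556

3.556


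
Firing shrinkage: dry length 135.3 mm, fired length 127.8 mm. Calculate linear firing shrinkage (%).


FS = (135.3 - 127.8) / 135.3 * 100 = 5.54%

5.54


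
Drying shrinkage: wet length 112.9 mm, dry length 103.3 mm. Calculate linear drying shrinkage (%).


DS = (112.9 - 103.3) / 112.9 * 100 = 8.5%

8.5


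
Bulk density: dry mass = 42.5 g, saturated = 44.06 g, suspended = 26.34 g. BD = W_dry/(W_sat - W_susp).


BD = 42.5 / (44.06 - 26.34) = 42.5 / 17.72 = 2.398 g/cm^3

2.398


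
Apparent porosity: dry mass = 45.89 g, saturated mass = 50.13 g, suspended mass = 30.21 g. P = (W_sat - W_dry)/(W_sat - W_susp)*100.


P = (50.13 - 45.89) / (50.13 - 30.21) * 100 = 4.24 / 19.92 * 100 = 21.3%

21.3


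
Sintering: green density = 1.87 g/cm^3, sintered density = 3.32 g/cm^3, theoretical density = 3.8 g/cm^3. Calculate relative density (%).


Relative = 3.32 / 3.8 * 100 = 87.4%

87.4


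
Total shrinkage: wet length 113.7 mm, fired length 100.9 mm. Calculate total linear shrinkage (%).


TS = (113.7 - 100.9) / 113.7 * 100 = 11.26%

11.26


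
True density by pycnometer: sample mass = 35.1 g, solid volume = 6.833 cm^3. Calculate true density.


TD = 35.1 / 6.833 = 5.137 g/cm^3

5.137


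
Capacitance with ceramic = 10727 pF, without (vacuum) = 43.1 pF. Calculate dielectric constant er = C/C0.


er = 10727 / 43.1 = 248.89

248.89


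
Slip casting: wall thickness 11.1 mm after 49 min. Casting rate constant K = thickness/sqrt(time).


K = 11.1 / sqrt(49) = 11.1 / 7.0 = 1.586 mm/min^0.5

1.586


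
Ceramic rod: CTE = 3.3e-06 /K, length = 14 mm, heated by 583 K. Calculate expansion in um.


dL = 3.3e-06 * 14 * 583 * 1000 = 26.935 um

26.935


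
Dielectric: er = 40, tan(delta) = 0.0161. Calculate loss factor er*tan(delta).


Loss = 40 * 0.0161 = 0.644

0.644


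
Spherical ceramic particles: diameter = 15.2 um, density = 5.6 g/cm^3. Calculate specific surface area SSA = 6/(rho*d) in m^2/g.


SSA = 6 / (5.6 * 15.2) = 0.07 m^2/g

0.07


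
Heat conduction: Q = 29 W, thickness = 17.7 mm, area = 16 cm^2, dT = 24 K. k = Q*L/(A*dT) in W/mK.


k = 29*17.7/1000/(16/10000*24) = 13.37 W/mK

13.37


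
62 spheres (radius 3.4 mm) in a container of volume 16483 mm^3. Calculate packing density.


V_sphere = 4/3*pi*3.4^3 = 164.6362 mm^3
Total V = 62*164.6362 = 10207.4444 mm^3
PD = 10207.4444 / 16483 = 0.619

0.619


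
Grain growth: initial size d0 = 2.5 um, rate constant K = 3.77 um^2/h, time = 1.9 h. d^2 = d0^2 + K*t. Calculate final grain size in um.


d^2 = 2.5^2 + 3.77*1.9 = 13.413
d = sqrt(13.413) = 3.66 um

3.66


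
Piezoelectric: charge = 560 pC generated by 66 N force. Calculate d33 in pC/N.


d33 = 560 / 66 = 8.5 pC/N

8.5


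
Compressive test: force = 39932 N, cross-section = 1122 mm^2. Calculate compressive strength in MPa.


CS = 39932 / 1122 = 35.6 MPa

35.6


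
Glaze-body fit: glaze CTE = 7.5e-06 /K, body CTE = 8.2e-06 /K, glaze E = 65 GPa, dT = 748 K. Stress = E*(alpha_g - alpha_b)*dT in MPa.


Stress = 65*1000*(7.5e-06 - 8.2e-06)*748 = -34.0 MPa

-34.0


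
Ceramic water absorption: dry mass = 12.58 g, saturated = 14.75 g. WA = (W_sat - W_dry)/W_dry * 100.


WA = (14.75 - 12.58) / 12.58 * 100 = 17.25%

17.25


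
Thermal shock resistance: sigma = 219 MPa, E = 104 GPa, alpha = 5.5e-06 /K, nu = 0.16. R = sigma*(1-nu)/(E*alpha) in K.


R = 219*(1-0.16)/(104*1000*5.5e-06) = 322 K

322


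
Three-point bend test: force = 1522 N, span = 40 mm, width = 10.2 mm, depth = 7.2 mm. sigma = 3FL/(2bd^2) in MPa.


sigma = 3*1522*40/(2*10.2*7.2^2) = 172.7 MPa

172.7


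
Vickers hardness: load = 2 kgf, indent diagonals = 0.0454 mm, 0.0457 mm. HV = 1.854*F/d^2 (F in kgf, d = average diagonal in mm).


d_avg = (0.0454+0.0457)/2 = 0.04555 mm
HV = 1.854*2/0.04555^2 = 1787

1787


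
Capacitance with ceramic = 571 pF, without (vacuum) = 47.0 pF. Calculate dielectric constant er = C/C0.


er = 571 / 47.0 = 12.15

12.15


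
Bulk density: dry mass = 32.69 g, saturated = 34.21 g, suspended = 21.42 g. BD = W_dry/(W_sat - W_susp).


BD = 32.69 / (34.21 - 21.42) = 32.69 / 12.79 = 2.556 g/cm^3

2.556


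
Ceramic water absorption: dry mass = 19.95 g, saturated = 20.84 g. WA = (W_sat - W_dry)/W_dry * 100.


WA = (20.84 - 19.95) / 19.95 * 100 = 4.46%

4.46


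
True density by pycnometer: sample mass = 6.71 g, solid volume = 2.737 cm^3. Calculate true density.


TD = 6.71 / 2.737 = 2.452 g/cm^3

2.452


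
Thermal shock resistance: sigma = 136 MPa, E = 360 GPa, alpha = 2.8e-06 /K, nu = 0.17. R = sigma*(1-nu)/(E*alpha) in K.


R = 136*(1-0.17)/(360*1000*2.8e-06) = 112 K

112


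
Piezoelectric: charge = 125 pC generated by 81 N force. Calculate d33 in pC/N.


d33 = 125 / 81 = 1.5 pC/N

1.5


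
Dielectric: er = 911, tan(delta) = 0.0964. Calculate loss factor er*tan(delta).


Loss = 911 * 0.0964 = 87.82

87.82


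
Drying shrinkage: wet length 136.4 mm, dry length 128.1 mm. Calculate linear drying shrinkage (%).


DS = (136.4 - 128.1) / 136.4 * 100 = 6.09%

6.09


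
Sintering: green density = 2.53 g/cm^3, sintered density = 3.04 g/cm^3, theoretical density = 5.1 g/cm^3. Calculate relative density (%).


Relative = 3.04 / 5.1 * 100 = 59.6%

59.6


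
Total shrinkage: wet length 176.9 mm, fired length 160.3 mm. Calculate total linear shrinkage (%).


TS = (176.9 - 160.3) / 176.9 * 100 = 9.38%

9.38


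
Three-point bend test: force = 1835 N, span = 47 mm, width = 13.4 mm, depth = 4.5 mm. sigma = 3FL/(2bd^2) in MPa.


sigma = 3*1835*47/(2*13.4*4.5^2) = 476.8 MPa

476.8


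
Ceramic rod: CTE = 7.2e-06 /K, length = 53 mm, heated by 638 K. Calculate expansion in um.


dL = 7.2e-06 * 53 * 638 * 1000 = 243.461 um

243.461


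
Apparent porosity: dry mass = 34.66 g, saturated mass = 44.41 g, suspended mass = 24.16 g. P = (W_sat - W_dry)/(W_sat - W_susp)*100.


P = (44.41 - 34.66) / (44.41 - 24.16) * 100 = 9.75 / 20.25 * 100 = 48.1%

48.1


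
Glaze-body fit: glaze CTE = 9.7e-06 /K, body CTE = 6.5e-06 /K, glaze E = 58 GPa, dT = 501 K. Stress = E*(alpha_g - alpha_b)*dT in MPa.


Stress = 58*1000*(9.7e-06 - 6.5e-06)*501 = 93.0 MPa

93.0


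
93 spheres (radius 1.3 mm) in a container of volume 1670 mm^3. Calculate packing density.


V_sphere = 4/3*pi*1.3^3 = 9.2028 mm^3
Total V = 93*9.2028 = 855.8604 mm^3
PD = 855.8604 / 1670 = 0.512

0.512


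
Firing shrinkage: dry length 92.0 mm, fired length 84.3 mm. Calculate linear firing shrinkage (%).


FS = (92.0 - 84.3) / 92.0 * 100 = 8.37%

8.37


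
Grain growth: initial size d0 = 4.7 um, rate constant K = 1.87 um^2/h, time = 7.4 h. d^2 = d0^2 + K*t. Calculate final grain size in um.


d^2 = 4.7^2 + 1.87*7.4 = 35.928
d = sqrt(35.928) = 5.99 um

5.99


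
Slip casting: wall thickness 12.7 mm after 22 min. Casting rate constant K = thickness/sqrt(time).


K = 12.7 / sqrt(22) = 12.7 / 4.6904 = 2.708 mm/min^0.5

2.708


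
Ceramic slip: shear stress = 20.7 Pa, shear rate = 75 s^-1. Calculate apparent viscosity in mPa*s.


eta = tau/gamma * 1000 = 20.7/75 * 1000 = 276.0 mPa*s

276.0


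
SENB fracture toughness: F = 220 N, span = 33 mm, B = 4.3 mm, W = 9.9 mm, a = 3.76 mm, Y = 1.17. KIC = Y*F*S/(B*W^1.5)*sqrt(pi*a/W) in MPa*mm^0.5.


KIC = 1.17*220*33/(4.3*9.9^1.5)*sqrt(pi*3.76/9.9) = 69.27

69.27


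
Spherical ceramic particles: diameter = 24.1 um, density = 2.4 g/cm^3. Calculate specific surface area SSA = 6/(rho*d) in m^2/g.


SSA = 6 / (2.4 * 24.1) = 0.104 m^2/g

0.104


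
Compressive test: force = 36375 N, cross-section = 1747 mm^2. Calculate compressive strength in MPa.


CS = 36375 / 1747 = 20.8 MPa

20.8


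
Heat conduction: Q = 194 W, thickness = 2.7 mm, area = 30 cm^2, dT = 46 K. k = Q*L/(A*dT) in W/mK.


k = 194*2.7/1000/(30/10000*46) = 3.8 W/mK

3.8


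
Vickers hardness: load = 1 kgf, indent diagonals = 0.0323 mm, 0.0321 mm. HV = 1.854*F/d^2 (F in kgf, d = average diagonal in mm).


d_avg = (0.0323+0.0321)/2 = 0.0322 mm
HV = 1.854*1/0.0322^2 = 1788

1788


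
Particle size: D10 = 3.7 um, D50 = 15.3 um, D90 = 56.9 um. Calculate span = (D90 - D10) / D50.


Span = (56.9 - 3.7) / 15.3 = 53.2 / 15.3 = 3.477

3.477


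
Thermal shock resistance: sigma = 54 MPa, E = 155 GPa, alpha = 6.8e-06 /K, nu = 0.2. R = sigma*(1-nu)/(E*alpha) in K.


R = 54*(1-0.2)/(155*1000*6.8e-06) = 41 K

41


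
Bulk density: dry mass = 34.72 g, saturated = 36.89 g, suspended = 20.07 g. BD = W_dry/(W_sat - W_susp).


BD = 34.72 / (36.89 - 20.07) = 34.72 / 16.82 = 2.064 g/cm^3

2.064


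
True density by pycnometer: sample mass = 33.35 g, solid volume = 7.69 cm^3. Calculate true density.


TD = 33.35 / 7.69 = 4.337 g/cm^3

4.337


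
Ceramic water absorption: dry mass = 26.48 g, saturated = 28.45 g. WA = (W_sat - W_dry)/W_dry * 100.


WA = (28.45 - 26.48) / 26.48 * 100 = 7.44%

7.44


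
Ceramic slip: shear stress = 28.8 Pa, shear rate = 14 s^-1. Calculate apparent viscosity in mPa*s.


eta = tau/gamma * 1000 = 28.8/14 * 1000 = 2057.1 mPa*s

2057.1


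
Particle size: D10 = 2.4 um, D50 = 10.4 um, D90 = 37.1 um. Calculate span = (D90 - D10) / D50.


Span = (37.1 - 2.4) / 10.4 = 34.7 / 10.4 = 3.337

3.337


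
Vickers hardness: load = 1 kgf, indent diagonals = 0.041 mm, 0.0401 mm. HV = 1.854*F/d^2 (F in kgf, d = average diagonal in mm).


d_avg = (0.041+0.0401)/2 = 0.04055 mm
HV = 1.854*1/0.04055^2 = 1128

1128


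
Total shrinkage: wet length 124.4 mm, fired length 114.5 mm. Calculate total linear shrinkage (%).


TS = (124.4 - 114.5) / 124.4 * 100 = 7.96%

7.96


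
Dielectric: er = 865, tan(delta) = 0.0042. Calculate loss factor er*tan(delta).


Loss = 865 * 0.0042 = 3.633

3.633


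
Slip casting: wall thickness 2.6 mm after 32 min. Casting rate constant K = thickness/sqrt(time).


K = 2.6 / sqrt(32) = 2.6 / 5.6569 = 0.46 mm/min^0.5

0.46


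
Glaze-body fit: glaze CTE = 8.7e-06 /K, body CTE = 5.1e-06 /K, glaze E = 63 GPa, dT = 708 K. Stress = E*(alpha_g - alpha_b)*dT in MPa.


Stress = 63*1000*(8.7e-06 - 5.1e-06)*708 = 160.6 MPa

160.6


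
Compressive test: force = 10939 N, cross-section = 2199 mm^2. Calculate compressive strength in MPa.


CS = 10939 / 2199 = 5.0 MPa

5.0


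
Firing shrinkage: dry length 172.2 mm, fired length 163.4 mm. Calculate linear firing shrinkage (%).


FS = (172.2 - 163.4) / 172.2 * 100 = 5.11%

5.11


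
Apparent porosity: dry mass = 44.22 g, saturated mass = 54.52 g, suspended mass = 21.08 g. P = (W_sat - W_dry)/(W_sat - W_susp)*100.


P = (54.52 - 44.22) / (54.52 - 21.08) * 100 = 10.3 / 33.44 * 100 = 30.8%

30.8


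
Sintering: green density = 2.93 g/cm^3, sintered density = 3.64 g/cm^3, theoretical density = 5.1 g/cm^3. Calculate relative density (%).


Relative = 3.64 / 5.1 * 100 = 71.4%

71.4


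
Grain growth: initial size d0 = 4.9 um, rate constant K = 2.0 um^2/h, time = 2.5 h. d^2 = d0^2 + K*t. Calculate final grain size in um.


d^2 = 4.9^2 + 2.0*2.5 = 29.01
d = sqrt(29.01) = 5.39 um

5.39


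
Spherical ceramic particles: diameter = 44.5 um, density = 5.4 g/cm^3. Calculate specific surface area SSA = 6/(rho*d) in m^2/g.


SSA = 6 / (5.4 * 44.5) = 0.025 m^2/g

0.025


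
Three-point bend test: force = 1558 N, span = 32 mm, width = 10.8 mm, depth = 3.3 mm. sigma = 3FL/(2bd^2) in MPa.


sigma = 3*1558*32/(2*10.8*3.3^2) = 635.9 MPa

635.9


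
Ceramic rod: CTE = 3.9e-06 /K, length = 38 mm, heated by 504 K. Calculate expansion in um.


dL = 3.9e-06 * 38 * 504 * 1000 = 74.693 um

74.693


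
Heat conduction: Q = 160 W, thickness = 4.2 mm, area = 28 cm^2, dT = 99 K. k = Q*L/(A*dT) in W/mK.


k = 160*4.2/1000/(28/10000*99) = 2.42 W/mK

2.42


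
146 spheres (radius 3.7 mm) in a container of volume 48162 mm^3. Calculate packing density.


V_sphere = 4/3*pi*3.7^3 = 212.1748 mm^3
Total V = 146*212.1748 = 30977.5208 mm^3
PD = 30977.5208 / 48162 = 0.643

0.643


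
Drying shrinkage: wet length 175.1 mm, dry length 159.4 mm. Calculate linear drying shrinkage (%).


DS = (175.1 - 159.4) / 175.1 * 100 = 8.97%

8.97


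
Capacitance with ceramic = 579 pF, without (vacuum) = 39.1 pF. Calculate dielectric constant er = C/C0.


er = 579 / 39.1 = 14.81

14.81


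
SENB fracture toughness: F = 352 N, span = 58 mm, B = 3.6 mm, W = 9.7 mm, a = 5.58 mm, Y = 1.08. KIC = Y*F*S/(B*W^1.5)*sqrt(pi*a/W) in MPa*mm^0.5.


KIC = 1.08*352*58/(3.6*9.7^1.5)*sqrt(pi*5.58/9.7) = 272.55

272.55


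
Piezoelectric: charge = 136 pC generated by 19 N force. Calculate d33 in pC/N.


d33 = 136 / 19 = 7.2 pC/N

7.2


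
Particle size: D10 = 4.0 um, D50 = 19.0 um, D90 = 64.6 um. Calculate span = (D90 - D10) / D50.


Span = (64.6 - 4.0) / 19.0 = 60.6 / 19.0 = 3.189

3.189


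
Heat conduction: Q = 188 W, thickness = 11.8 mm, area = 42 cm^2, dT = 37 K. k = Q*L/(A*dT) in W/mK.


k = 188*11.8/1000/(42/10000*37) = 14.28 W/mK

14.28


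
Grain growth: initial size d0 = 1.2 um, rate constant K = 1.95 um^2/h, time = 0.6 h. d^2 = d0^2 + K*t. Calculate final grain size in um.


d^2 = 1.2^2 + 1.95*0.6 = 2.61
d = sqrt(2.61) = 1.62 um

1.62


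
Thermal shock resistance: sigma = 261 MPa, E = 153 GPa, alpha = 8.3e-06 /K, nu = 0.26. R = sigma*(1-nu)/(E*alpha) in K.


R = 261*(1-0.26)/(153*1000*8.3e-06) = 152 K

152


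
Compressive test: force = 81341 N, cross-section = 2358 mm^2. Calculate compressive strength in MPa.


CS = 81341 / 2358 = 34.5 MPa

34.5


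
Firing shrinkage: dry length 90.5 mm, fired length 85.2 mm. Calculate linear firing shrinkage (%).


FS = (90.5 - 85.2) / 90.5 * 100 = 5.86%

5.86


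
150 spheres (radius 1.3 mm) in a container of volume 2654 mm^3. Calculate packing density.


V_sphere = 4/3*pi*1.3^3 = 9.2028 mm^3
Total V = 150*9.2028 = 1380.42 mm^3
PD = 1380.42 / 2654 = 0.52

0.52


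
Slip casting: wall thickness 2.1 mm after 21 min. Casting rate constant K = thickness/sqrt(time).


K = 2.1 / sqrt(21) = 2.1 / 4.5826 = 0.458 mm/min^0.5

0.458


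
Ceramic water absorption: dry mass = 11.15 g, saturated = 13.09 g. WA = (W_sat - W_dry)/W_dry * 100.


WA = (13.09 - 11.15) / 11.15 * 100 = 17.4%

17.4


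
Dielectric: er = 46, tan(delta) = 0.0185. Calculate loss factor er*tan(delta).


Loss = 46 * 0.0185 = 0.851

0.851


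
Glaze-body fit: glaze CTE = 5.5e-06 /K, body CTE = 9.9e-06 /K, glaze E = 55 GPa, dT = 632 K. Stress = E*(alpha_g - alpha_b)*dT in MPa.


Stress = 55*1000*(5.5e-06 - 9.9e-06)*632 = -152.9 MPa

-152.9


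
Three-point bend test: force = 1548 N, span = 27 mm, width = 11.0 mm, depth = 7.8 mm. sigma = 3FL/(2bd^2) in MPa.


sigma = 3*1548*27/(2*11.0*7.8^2) = 93.7 MPa

93.7


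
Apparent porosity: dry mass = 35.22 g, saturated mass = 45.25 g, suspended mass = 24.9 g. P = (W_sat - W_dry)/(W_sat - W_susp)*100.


P = (45.25 - 35.22) / (45.25 - 24.9) * 100 = 10.03 / 20.35 * 100 = 49.3%

49.3


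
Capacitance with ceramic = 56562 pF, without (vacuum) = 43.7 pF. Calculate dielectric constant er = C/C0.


er = 56562 / 43.7 = 1294.32

1294.32


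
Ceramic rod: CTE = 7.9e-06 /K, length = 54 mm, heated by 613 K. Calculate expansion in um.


dL = 7.9e-06 * 54 * 613 * 1000 = 261.506 um

261.506


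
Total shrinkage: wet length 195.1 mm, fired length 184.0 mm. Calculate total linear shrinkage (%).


TS = (195.1 - 184.0) / 195.1 * 100 = 5.69%

5.69


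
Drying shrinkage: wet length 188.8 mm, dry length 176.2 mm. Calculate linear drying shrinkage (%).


DS = (188.8 - 176.2) / 188.8 * 100 = 6.67%

6.67


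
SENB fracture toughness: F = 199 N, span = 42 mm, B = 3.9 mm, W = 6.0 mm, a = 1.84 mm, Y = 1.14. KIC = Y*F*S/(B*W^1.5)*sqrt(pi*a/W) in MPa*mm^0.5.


KIC = 1.14*199*42/(3.9*6.0^1.5)*sqrt(pi*1.84/6.0) = 163.16

163.16


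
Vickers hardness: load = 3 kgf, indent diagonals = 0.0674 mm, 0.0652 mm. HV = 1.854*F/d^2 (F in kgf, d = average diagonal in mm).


d_avg = (0.0674+0.0652)/2 = 0.0663 mm
HV = 1.854*3/0.0663^2 = 1265

1265


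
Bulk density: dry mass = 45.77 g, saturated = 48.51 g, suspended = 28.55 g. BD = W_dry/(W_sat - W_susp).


BD = 45.77 / (48.51 - 28.55) = 45.77 / 19.96 = 2.293 g/cm^3

2.293


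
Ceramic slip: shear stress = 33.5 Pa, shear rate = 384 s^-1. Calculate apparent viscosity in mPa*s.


eta = tau/gamma * 1000 = 33.5/384 * 1000 = 87.2 mPa*s

87.2


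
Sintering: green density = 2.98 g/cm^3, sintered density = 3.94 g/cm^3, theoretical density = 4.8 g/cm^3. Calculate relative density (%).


Relative = 3.94 / 4.8 * 100 = 82.1%

82.1


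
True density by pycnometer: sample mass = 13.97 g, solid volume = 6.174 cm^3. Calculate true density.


TD = 13.97 / 6.174 = 2.263 g/cm^3

2.263


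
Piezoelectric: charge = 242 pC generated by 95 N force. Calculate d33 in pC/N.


d33 = 242 / 95 = 2.5 pC/N

2.5
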